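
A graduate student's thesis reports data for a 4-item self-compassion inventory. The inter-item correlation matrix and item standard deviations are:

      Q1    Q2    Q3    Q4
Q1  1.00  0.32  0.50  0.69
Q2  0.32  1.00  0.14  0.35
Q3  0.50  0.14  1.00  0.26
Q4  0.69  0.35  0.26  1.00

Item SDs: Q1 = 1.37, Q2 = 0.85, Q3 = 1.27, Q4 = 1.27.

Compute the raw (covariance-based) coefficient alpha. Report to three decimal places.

Σσ²ᵢ = 1.37² + 0.85² + 1.27² + 1.27² = 5.8252
Covariances σ_ij = r_ij · s_i · s_j:
  σ(Q1,Q2) = 0.32 × 1.37 × 0.85 = 0.3726
  σ(Q1,Q3) = 0.50 × 1.37 × 1.27 = 0.8700
  σ(Q1,Q4) = 0.69 × 1.37 × 1.27 = 1.2005
  σ(Q2,Q3) = 0.14 × 0.85 × 1.27 = 0.1511
  σ(Q2,Q4) = 0.35 × 0.85 × 1.27 = 0.3778
  σ(Q3,Q4) = 0.26 × 1.27 × 1.27 = 0.4194
σ²_T = Σσ²ᵢ + 2·Σσ_ij = 5.8252 + 2 × 3.3914 = 12.6080
α = (4/3)·(1 − 5.8252/12.6080) = 0.717

coefficient alpha = 0.717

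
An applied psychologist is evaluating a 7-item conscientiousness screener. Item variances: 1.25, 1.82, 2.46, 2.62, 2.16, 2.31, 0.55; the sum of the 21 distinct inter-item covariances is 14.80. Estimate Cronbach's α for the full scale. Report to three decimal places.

Σσᵢ² = 1.25 + 1.82 + 2.46 + 2.62 + 2.16 + 2.31 + 0.55 = 13.17
Sum of distinct covariances = 14.80
σ²_total = Σσᵢ² + 2·Σcov = 13.17 + 2 × 14.80 = 42.77
α = (7/6)·(1 − 13.17/42.77) = 0.807

Cronbach's α = 0.807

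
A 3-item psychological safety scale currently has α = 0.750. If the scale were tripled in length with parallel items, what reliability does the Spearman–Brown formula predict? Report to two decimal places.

Length factor m = 3
α' = m·α / (1 + (m−1)·α)
   = 3 × 0.750 / (1 + (3 − 1) × 0.750)
   = 2.2500 / 2.5000 = 0.90

predicted reliability = 0.90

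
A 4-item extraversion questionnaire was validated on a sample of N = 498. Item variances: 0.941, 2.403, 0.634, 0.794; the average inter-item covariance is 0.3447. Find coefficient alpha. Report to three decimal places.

sum of item variances = 0.941 + 2.403 + 0.634 + 0.794 = 4.772
Sum of the 6 distinct covariances = 6 × 0.3447 = 2.0682
Var(T) = sum of item variances + 2·Σcov = 4.772 + 2 × 2.0682 = 8.9084
α = (4/3)·(1 − 4.772/8.9084) = 0.619

coefficient alpha = 0.619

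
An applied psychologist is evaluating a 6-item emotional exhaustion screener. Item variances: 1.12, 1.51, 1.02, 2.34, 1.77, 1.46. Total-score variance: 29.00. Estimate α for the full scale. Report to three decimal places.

Σσ²ᵢ = 1.12 + 1.51 + 1.02 + 2.34 + 1.77 + 1.46 = 9.22
α = (k/(k−1))·(1 − Σσ²ᵢ/σ²_T) = (6/5)·(1 − 9.22/29.00) = 0.818

α = 0.818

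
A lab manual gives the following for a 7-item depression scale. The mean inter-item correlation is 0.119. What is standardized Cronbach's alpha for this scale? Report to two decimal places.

Standardized α = k·r̄ / (1 + (k−1)·r̄) = 7 × 0.119 / (1 + 6 × 0.119)
  = 0.8330 / 1.7140 = 0.49

standardized Cronbach's alpha = 0.49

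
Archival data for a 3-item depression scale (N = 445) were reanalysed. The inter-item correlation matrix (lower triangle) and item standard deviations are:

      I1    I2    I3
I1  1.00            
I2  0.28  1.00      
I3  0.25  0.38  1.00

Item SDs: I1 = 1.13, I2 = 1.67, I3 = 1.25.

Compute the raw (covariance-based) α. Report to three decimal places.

α = 0.560

Σσ²ᵢ = 1.13² + 1.67² + 1.25² = 5.6283
Covariances σ_ij = r_ij · s_i · s_j:
  σ(I1,I2) = 0.28 × 1.13 × 1.67 = 0.5284
  σ(I1,I3) = 0.25 × 1.13 × 1.25 = 0.3531
  σ(I2,I3) = 0.38 × 1.67 × 1.25 = 0.7932
σ²_T = Σσ²ᵢ + 2·Σσ_ij = 5.6283 + 2 × 1.6747 = 8.9777
α = (3/2)·(1 − 5.6283/8.9777) = 0.560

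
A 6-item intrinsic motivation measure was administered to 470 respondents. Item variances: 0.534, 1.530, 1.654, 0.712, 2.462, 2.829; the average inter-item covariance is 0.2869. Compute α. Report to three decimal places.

Σσᵢ² = 0.534 + 1.530 + 1.654 + 0.712 + 2.462 + 2.829 = 9.721
Sum of the 15 distinct covariances = 15 × 0.2869 = 4.3035
Var(T) = Σσᵢ² + 2·Σcov = 9.721 + 2 × 4.3035 = 18.3280
α = (6/5)·(1 − 9.721/18.3280) = 0.564

α = 0.564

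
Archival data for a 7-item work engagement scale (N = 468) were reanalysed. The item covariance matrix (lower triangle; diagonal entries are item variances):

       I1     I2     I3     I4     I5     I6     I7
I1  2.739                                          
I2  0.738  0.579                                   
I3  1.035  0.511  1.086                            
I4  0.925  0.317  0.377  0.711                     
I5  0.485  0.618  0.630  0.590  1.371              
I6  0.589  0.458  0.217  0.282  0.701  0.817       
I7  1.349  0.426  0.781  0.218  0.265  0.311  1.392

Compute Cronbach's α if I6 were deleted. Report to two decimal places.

Cronbach's α = 0.84

Remaining items: I1, I2, I3, I4, I5, I7 (k = 6).
Σσᵢ² = 2.739 + 0.579 + 1.086 + 0.711 + 1.371 + 1.392 = 7.878
σ²_T = 7.878 + 2 × 9.265 = 26.408
α (item deleted) = (6/5)·(1 − 7.878/26.408) = 0.84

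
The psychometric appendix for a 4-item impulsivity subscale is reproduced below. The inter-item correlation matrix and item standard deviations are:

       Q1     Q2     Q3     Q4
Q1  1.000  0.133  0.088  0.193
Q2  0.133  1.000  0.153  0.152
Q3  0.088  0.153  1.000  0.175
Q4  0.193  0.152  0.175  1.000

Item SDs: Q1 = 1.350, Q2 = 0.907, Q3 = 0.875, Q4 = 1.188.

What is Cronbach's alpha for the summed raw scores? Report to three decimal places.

Cronbach's alpha = 0.403

Σσ²ᵢ = 1.350² + 0.907² + 0.875² + 1.188² = 4.8221
Covariances σ_ij = r_ij · s_i · s_j:
  σ(Q1,Q2) = 0.133 × 1.350 × 0.907 = 0.1629
  σ(Q1,Q3) = 0.088 × 1.350 × 0.875 = 0.1040
  σ(Q1,Q4) = 0.193 × 1.350 × 1.188 = 0.3095
  σ(Q2,Q3) = 0.153 × 0.907 × 0.875 = 0.1214
  σ(Q2,Q4) = 0.152 × 0.907 × 1.188 = 0.1638
  σ(Q3,Q4) = 0.175 × 0.875 × 1.188 = 0.1819
σ²_T = Σσ²ᵢ + 2·Σσ_ij = 4.8221 + 2 × 1.0435 = 6.9091
α = (4/3)·(1 − 4.8221/6.9091) = 0.403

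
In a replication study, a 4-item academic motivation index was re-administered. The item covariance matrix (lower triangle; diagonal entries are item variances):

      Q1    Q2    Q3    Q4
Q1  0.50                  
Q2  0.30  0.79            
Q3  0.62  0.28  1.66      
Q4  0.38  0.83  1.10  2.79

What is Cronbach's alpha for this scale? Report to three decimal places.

sum of item variances = 0.50 + 0.79 + 1.66 + 2.79 = 5.74
Sum of the distinct covariances = 3.51
σ²_T = 5.74 + 2 × 3.51 = 12.76
α = (k/(k−1))·(1 − sum of item variances/σ²_T) = (4/3)·(1 − 5.74/12.76) = 0.734

α = 0.734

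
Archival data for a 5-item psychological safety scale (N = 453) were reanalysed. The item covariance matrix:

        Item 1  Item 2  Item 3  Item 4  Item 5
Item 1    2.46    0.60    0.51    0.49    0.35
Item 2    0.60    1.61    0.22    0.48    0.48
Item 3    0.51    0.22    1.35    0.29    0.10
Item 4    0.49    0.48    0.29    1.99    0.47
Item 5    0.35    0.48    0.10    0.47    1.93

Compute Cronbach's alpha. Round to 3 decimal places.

sum of item variances = 2.46 + 1.61 + 1.35 + 1.99 + 1.93 = 9.34
Sum of the distinct covariances = 3.99
σ²_total = 9.34 + 2 × 3.99 = 17.32
α = (k/(k−1))·(1 − sum of item variances/σ²_total) = (5/4)·(1 − 9.34/17.32) = 0.576

Cronbach's alpha = 0.576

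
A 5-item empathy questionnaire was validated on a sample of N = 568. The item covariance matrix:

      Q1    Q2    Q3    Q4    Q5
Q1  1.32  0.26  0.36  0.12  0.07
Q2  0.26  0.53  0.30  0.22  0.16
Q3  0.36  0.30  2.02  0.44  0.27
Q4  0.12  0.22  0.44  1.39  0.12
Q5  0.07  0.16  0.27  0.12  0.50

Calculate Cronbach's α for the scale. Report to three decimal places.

α = 0.558

Σσ²ᵢ = 1.32 + 0.53 + 2.02 + 1.39 + 0.50 = 5.76
Σ_{i<j} σ_ij = 2.32
Var(T) = 5.76 + 2 × 2.32 = 10.40
α = (k/(k−1))·(1 − Σσ²ᵢ/Var(T)) = (5/4)·(1 − 5.76/10.40) = 0.558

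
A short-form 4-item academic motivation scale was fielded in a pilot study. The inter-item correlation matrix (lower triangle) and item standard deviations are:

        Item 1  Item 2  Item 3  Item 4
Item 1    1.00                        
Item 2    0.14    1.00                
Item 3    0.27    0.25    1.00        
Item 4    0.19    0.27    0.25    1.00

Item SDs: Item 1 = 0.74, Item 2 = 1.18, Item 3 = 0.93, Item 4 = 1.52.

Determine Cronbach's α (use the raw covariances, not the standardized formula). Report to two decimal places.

α = 0.52

Σσ²ᵢ = 0.74² + 1.18² + 0.93² + 1.52² = 5.1153
Covariances σ_ij = r_ij · s_i · s_j:
  σ(Item 1,Item 2) = 0.14 × 0.74 × 1.18 = 0.1222
  σ(Item 1,Item 3) = 0.27 × 0.74 × 0.93 = 0.1858
  σ(Item 1,Item 4) = 0.19 × 0.74 × 1.52 = 0.2137
  σ(Item 2,Item 3) = 0.25 × 1.18 × 0.93 = 0.2743
  σ(Item 2,Item 4) = 0.27 × 1.18 × 1.52 = 0.4843
  σ(Item 3,Item 4) = 0.25 × 0.93 × 1.52 = 0.3534
σ²_T = Σσ²ᵢ + 2·Σσ_ij = 5.1153 + 2 × 1.6337 = 8.3827
α = (4/3)·(1 − 5.1153/8.3827) = 0.52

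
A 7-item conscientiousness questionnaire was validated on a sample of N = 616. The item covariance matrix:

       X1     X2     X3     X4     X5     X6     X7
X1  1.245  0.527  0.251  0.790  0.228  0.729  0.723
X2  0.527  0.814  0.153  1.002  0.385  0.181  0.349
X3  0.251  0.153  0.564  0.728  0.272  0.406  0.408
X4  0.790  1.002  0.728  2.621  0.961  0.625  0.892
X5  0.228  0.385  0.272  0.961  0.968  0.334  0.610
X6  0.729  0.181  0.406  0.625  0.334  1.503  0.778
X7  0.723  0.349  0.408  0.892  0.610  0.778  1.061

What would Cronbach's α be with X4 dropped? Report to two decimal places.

Remaining items: X1, X2, X3, X5, X6, X7 (k = 6).
Σσ²ᵢ = 1.245 + 0.814 + 0.564 + 0.968 + 1.503 + 1.061 = 6.155
σ²_total = 6.155 + 2 × 6.334 = 18.823
α (item deleted) = (6/5)·(1 − 6.155/18.823) = 0.81

α = 0.81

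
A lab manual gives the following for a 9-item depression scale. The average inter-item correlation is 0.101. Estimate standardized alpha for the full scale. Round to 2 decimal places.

Standardized α = k·r̄ / (1 + (k−1)·r̄) = 9 × 0.101 / (1 + 8 × 0.101)
  = 0.9090 / 1.8080 = 0.50

α = 0.50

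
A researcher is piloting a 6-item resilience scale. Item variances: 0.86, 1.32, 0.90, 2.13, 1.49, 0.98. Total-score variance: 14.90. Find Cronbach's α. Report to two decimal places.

Σσ²ᵢ = 0.86 + 1.32 + 0.90 + 2.13 + 1.49 + 0.98 = 7.68
α = (k/(k−1))·(1 − Σσ²ᵢ/Var(T)) = (6/5)·(1 − 7.68/14.90) = 0.58

α = 0.58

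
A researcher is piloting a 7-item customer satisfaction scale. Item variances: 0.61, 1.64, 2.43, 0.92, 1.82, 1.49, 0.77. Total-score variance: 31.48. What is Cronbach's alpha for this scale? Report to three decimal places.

α = 0.808

ΣVar(i) = 0.61 + 1.64 + 2.43 + 0.92 + 1.82 + 1.49 + 0.77 = 9.68
α = (k/(k−1))·(1 − ΣVar(i)/σ²_total) = (7/6)·(1 − 9.68/31.48) = 0.808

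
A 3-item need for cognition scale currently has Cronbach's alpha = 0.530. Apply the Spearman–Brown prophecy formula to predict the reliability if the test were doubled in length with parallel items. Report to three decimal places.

predicted reliability = 0.693

Length factor m = 2
α' = m·α / (1 + (m−1)·α)
   = 2 × 0.530 / (1 + (2 − 1) × 0.530)
   = 1.0600 / 1.5300 = 0.693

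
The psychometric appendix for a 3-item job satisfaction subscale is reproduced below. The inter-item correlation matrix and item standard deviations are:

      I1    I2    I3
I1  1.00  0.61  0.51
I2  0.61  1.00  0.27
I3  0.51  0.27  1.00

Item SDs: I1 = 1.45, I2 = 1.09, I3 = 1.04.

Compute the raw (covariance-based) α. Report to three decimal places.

α = 0.724

Σσ²ᵢ = 1.45² + 1.09² + 1.04² = 4.3722
Covariances σ_ij = r_ij · s_i · s_j:
  σ(I1,I2) = 0.61 × 1.45 × 1.09 = 0.9641
  σ(I1,I3) = 0.51 × 1.45 × 1.04 = 0.7691
  σ(I2,I3) = 0.27 × 1.09 × 1.04 = 0.3061
σ²_T = Σσ²ᵢ + 2·Σσ_ij = 4.3722 + 2 × 2.0393 = 8.4508
α = (3/2)·(1 − 4.3722/8.4508) = 0.724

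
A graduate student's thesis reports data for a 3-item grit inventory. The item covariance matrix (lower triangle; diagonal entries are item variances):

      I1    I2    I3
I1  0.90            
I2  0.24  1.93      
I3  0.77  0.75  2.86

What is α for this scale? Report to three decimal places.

sum of item variances = 0.90 + 1.93 + 2.86 = 5.69
Σ_{i<j} σ_ij = 1.76
Var(T) = 5.69 + 2 × 1.76 = 9.21
α = (k/(k−1))·(1 − sum of item variances/Var(T)) = (3/2)·(1 − 5.69/9.21) = 0.573

α = 0.573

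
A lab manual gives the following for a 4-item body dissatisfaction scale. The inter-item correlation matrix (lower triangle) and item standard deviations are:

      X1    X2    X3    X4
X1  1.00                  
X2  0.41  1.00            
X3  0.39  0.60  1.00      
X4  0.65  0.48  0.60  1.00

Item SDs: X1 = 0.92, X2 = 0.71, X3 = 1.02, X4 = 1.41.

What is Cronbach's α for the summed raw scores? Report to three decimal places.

Σσ²ᵢ = 0.92² + 0.71² + 1.02² + 1.41² = 4.3790
Covariances σ_ij = r_ij · s_i · s_j:
  σ(X1,X2) = 0.41 × 0.92 × 0.71 = 0.2678
  σ(X1,X3) = 0.39 × 0.92 × 1.02 = 0.3660
  σ(X1,X4) = 0.65 × 0.92 × 1.41 = 0.8432
  σ(X2,X3) = 0.60 × 0.71 × 1.02 = 0.4345
  σ(X2,X4) = 0.48 × 0.71 × 1.41 = 0.4805
  σ(X3,X4) = 0.60 × 1.02 × 1.41 = 0.8629
σ²_T = Σσ²ᵢ + 2·Σσ_ij = 4.3790 + 2 × 3.2549 = 10.8888
α = (4/3)·(1 − 4.3790/10.8888) = 0.797

α = 0.797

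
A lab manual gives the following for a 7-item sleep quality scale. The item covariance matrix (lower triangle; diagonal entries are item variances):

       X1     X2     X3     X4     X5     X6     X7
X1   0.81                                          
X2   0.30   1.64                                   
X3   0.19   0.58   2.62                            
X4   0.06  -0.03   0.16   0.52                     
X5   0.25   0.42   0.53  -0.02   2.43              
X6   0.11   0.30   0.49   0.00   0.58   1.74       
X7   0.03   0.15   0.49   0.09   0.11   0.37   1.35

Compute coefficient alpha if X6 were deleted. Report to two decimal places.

coefficient alpha = 0.50

Remaining items: X1, X2, X3, X4, X5, X7 (k = 6).
sum of item variances = 0.81 + 1.64 + 2.62 + 0.52 + 2.43 + 1.35 = 9.37
Var(T) = 9.37 + 2 × 3.31 = 15.99
α (item deleted) = (6/5)·(1 − 9.37/15.99) = 0.50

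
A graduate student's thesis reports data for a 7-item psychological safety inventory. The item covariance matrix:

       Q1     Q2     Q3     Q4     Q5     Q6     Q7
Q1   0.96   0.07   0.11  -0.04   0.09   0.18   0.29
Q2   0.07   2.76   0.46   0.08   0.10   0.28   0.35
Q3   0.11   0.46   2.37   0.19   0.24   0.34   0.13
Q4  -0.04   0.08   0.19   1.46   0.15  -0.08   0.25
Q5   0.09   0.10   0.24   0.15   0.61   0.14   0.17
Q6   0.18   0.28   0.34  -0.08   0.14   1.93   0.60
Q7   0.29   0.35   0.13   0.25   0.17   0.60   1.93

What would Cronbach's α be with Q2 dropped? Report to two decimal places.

Remaining items: Q1, Q3, Q4, Q5, Q6, Q7 (k = 6).
Σσᵢ² = 0.96 + 2.37 + 1.46 + 0.61 + 1.93 + 1.93 = 9.26
total variance = 9.26 + 2 × 2.76 = 14.78
α (item deleted) = (6/5)·(1 − 9.26/14.78) = 0.45

Cronbach's α = 0.45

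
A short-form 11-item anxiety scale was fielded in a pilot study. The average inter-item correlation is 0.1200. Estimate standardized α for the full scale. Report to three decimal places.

α = 0.600

Standardized α = k·r̄ / (1 + (k−1)·r̄) = 11 × 0.1200 / (1 + 10 × 0.1200)
  = 1.3200 / 2.2000 = 0.600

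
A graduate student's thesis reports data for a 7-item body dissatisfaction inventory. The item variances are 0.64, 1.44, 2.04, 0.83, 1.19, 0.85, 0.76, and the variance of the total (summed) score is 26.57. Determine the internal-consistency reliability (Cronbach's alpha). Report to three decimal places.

sum of item variances = 0.64 + 1.44 + 2.04 + 0.83 + 1.19 + 0.85 + 0.76 = 7.75
α = (k/(k−1))·(1 − sum of item variances/σ²_total) = (7/6)·(1 − 7.75/26.57) = 0.826

α = 0.826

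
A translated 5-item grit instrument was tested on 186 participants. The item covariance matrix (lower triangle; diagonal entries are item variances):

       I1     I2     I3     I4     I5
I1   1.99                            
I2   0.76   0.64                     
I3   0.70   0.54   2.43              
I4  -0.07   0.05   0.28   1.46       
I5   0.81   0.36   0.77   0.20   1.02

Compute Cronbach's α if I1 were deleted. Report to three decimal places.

Remaining items: I2, I3, I4, I5 (k = 4).
Σσᵢ² = 0.64 + 2.43 + 1.46 + 1.02 = 5.55
σ²_total = 5.55 + 2 × 2.20 = 9.95
α (item deleted) = (4/3)·(1 − 5.55/9.95) = 0.590

Cronbach's α = 0.590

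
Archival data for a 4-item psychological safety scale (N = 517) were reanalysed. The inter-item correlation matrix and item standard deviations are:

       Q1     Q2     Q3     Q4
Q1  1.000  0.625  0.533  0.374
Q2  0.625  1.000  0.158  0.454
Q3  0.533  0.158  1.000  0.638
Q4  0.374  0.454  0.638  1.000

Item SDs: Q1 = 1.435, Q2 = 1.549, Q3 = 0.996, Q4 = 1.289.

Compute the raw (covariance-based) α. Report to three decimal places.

α = 0.767

Σσ²ᵢ = 1.435² + 1.549² + 0.996² + 1.289² = 7.1122
Covariances σ_ij = r_ij · s_i · s_j:
  σ(Q1,Q2) = 0.625 × 1.435 × 1.549 = 1.3893
  σ(Q1,Q3) = 0.533 × 1.435 × 0.996 = 0.7618
  σ(Q1,Q4) = 0.374 × 1.435 × 1.289 = 0.6918
  σ(Q2,Q3) = 0.158 × 1.549 × 0.996 = 0.2438
  σ(Q2,Q4) = 0.454 × 1.549 × 1.289 = 0.9065
  σ(Q3,Q4) = 0.638 × 0.996 × 1.289 = 0.8191
σ²_T = Σσ²ᵢ + 2·Σσ_ij = 7.1122 + 2 × 4.8123 = 16.7368
α = (4/3)·(1 − 7.1122/16.7368) = 0.767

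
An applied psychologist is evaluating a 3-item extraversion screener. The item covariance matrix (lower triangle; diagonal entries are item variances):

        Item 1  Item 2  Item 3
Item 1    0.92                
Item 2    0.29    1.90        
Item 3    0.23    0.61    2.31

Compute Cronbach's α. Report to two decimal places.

α = 0.46

sum of item variances = 0.92 + 1.90 + 2.31 = 5.13
Σ_{i<j} σ_ij = 1.13
σ²_T = 5.13 + 2 × 1.13 = 7.39
α = (k/(k−1))·(1 − sum of item variances/σ²_T) = (3/2)·(1 − 5.13/7.39) = 0.46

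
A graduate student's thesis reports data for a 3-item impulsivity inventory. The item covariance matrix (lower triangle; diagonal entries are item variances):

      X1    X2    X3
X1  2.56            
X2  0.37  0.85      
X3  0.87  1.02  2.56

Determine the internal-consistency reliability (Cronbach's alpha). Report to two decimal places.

α = 0.65

Σσᵢ² = 2.56 + 0.85 + 2.56 = 5.97
Sum of off-diagonal covariances = 2.26
σ²_total = 5.97 + 2 × 2.26 = 10.49
α = (k/(k−1))·(1 − Σσᵢ²/σ²_total) = (3/2)·(1 − 5.97/10.49) = 0.65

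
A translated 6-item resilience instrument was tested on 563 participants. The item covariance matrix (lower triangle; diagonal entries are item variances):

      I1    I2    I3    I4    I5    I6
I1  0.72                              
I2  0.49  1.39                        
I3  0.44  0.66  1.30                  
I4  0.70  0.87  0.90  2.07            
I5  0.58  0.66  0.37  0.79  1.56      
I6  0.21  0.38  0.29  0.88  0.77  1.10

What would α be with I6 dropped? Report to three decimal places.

Remaining items: I1, I2, I3, I4, I5 (k = 5).
ΣVar(i) = 0.72 + 1.39 + 1.30 + 2.07 + 1.56 = 7.04
Var(T) = 7.04 + 2 × 6.46 = 19.96
α (item deleted) = (5/4)·(1 − 7.04/19.96) = 0.809

α = 0.809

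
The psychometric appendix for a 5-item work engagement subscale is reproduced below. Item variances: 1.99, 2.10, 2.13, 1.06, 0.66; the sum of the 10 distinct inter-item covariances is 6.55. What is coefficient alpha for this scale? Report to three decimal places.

Σσᵢ² = 1.99 + 2.10 + 2.13 + 1.06 + 0.66 = 7.94
Sum of distinct covariances = 6.55
σ²_T = Σσᵢ² + 2·Σcov = 7.94 + 2 × 6.55 = 21.04
α = (5/4)·(1 − 7.94/21.04) = 0.778

coefficient alpha = 0.778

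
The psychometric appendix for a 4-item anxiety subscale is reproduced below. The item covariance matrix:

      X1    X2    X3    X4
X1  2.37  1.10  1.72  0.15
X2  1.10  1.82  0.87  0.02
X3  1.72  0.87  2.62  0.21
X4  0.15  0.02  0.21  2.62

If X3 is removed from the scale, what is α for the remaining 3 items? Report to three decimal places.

Remaining items: X1, X2, X4 (k = 3).
sum of item variances = 2.37 + 1.82 + 2.62 = 6.81
Var(T) = 6.81 + 2 × 1.27 = 9.35
α (item deleted) = (3/2)·(1 − 6.81/9.35) = 0.407

α = 0.407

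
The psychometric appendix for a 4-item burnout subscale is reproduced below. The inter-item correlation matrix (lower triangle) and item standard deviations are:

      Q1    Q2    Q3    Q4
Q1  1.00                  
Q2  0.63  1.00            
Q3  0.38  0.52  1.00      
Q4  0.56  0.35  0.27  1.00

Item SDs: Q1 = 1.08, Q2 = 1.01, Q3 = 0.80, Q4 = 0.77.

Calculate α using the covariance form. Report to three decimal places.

α = 0.770

Σσ²ᵢ = 1.08² + 1.01² + 0.80² + 0.77² = 3.4194
Covariances σ_ij = r_ij · s_i · s_j:
  σ(Q1,Q2) = 0.63 × 1.08 × 1.01 = 0.6872
  σ(Q1,Q3) = 0.38 × 1.08 × 0.80 = 0.3283
  σ(Q1,Q4) = 0.56 × 1.08 × 0.77 = 0.4657
  σ(Q2,Q3) = 0.52 × 1.01 × 0.80 = 0.4202
  σ(Q2,Q4) = 0.35 × 1.01 × 0.77 = 0.2722
  σ(Q3,Q4) = 0.27 × 0.80 × 0.77 = 0.1663
σ²_T = Σσ²ᵢ + 2·Σσ_ij = 3.4194 + 2 × 2.3399 = 8.0992
α = (4/3)·(1 − 3.4194/8.0992) = 0.770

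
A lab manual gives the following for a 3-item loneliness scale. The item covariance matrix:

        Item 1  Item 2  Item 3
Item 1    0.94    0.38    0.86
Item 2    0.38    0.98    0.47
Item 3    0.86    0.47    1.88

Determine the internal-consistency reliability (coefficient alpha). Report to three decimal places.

sum of item variances = 0.94 + 0.98 + 1.88 = 3.80
Sum of the distinct covariances = 1.71
total variance = 3.80 + 2 × 1.71 = 7.22
α = (k/(k−1))·(1 − sum of item variances/total variance) = (3/2)·(1 − 3.80/7.22) = 0.711

coefficient alpha = 0.711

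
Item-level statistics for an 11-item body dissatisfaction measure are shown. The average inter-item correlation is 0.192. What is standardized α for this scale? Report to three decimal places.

Standardized α = k·r̄ / (1 + (k−1)·r̄) = 11 × 0.192 / (1 + 10 × 0.192)
  = 2.1120 / 2.9200 = 0.723

α = 0.723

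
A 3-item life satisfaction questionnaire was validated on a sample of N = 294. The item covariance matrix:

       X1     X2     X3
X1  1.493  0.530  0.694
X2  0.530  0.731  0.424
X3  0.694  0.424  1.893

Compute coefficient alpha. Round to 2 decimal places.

sum of item variances = 1.493 + 0.731 + 1.893 = 4.117
Sum of the distinct covariances = 1.648
total variance = 4.117 + 2 × 1.648 = 7.413
α = (k/(k−1))·(1 − sum of item variances/total variance) = (3/2)·(1 − 4.117/7.413) = 0.67

α = 0.67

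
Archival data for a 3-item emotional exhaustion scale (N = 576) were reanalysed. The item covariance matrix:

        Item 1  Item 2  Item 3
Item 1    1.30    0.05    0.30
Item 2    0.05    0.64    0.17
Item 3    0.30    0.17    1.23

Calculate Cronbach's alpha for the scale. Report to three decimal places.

sum of item variances = 1.30 + 0.64 + 1.23 = 3.17
Sum of the distinct covariances = 0.52
Var(T) = 3.17 + 2 × 0.52 = 4.21
α = (k/(k−1))·(1 − sum of item variances/Var(T)) = (3/2)·(1 − 3.17/4.21) = 0.371

Cronbach's alpha = 0.371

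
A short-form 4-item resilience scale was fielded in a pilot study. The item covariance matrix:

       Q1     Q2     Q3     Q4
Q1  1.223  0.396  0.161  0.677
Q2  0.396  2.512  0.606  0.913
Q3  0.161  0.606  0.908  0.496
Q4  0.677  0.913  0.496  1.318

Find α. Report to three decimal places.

α = 0.695

ΣVar(i) = 1.223 + 2.512 + 0.908 + 1.318 = 5.961
Sum of off-diagonal covariances = 3.249
Var(T) = 5.961 + 2 × 3.249 = 12.459
α = (k/(k−1))·(1 − ΣVar(i)/Var(T)) = (4/3)·(1 − 5.961/12.459) = 0.695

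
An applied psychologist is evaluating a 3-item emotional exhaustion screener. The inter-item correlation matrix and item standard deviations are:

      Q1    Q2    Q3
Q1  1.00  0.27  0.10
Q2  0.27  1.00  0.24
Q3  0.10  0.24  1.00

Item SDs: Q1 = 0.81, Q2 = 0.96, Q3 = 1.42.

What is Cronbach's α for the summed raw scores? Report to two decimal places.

α = 0.40

Σσ²ᵢ = 0.81² + 0.96² + 1.42² = 3.5941
Covariances σ_ij = r_ij · s_i · s_j:
  σ(Q1,Q2) = 0.27 × 0.81 × 0.96 = 0.2100
  σ(Q1,Q3) = 0.10 × 0.81 × 1.42 = 0.1150
  σ(Q2,Q3) = 0.24 × 0.96 × 1.42 = 0.3272
σ²_T = Σσ²ᵢ + 2·Σσ_ij = 3.5941 + 2 × 0.6522 = 4.8985
α = (3/2)·(1 − 3.5941/4.8985) = 0.40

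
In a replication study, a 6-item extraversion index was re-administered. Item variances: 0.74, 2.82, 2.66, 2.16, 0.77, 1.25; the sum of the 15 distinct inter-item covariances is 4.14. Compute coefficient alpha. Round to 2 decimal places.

ΣVar(i) = 0.74 + 2.82 + 2.66 + 2.16 + 0.77 + 1.25 = 10.40
Sum of distinct covariances = 4.14
total variance = ΣVar(i) + 2·Σcov = 10.40 + 2 × 4.14 = 18.68
α = (6/5)·(1 − 10.40/18.68) = 0.53

α = 0.53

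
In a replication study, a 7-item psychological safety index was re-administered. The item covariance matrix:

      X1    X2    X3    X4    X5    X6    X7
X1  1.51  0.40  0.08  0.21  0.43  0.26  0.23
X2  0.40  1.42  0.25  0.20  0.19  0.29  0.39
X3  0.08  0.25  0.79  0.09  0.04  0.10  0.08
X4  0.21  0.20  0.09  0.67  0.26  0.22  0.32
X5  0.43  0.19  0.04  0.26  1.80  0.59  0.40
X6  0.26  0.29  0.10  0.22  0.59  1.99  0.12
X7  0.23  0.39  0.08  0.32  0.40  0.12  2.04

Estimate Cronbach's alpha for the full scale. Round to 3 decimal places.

Σσ²ᵢ = 1.51 + 1.42 + 0.79 + 0.67 + 1.80 + 1.99 + 2.04 = 10.22
Sum of the distinct covariances = 5.15
Var(T) = 10.22 + 2 × 5.15 = 20.52
α = (k/(k−1))·(1 − Σσ²ᵢ/Var(T)) = (7/6)·(1 − 10.22/20.52) = 0.586

α = 0.586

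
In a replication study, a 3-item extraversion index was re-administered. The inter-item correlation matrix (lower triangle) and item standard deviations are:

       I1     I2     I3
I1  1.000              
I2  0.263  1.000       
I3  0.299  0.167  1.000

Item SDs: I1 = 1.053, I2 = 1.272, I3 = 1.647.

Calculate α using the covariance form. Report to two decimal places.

α = 0.46

Σσ²ᵢ = 1.053² + 1.272² + 1.647² = 5.4394
Covariances σ_ij = r_ij · s_i · s_j:
  σ(I1,I2) = 0.263 × 1.053 × 1.272 = 0.3523
  σ(I1,I3) = 0.299 × 1.053 × 1.647 = 0.5186
  σ(I2,I3) = 0.167 × 1.272 × 1.647 = 0.3499
σ²_T = Σσ²ᵢ + 2·Σσ_ij = 5.4394 + 2 × 1.2208 = 7.8810
α = (3/2)·(1 − 5.4394/7.8810) = 0.46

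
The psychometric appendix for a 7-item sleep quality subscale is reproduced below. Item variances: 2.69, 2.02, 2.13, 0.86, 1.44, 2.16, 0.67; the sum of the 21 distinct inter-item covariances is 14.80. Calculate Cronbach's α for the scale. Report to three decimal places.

Cronbach's α = 0.831

sum of item variances = 2.69 + 2.02 + 2.13 + 0.86 + 1.44 + 2.16 + 0.67 = 11.97
Sum of distinct covariances = 14.80
total variance = sum of item variances + 2·Σcov = 11.97 + 2 × 14.80 = 41.57
α = (7/6)·(1 − 11.97/41.57) = 0.831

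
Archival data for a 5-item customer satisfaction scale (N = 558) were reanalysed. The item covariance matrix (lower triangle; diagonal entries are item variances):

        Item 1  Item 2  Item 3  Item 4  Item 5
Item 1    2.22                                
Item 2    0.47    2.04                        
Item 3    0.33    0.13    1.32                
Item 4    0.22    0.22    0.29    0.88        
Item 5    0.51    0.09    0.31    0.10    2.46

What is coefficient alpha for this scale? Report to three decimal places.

Σσ²ᵢ = 2.22 + 2.04 + 1.32 + 0.88 + 2.46 = 8.92
Σ_{i<j} σ_ij = 2.67
σ²_T = 8.92 + 2 × 2.67 = 14.26
α = (k/(k−1))·(1 − Σσ²ᵢ/σ²_T) = (5/4)·(1 − 8.92/14.26) = 0.468

α = 0.468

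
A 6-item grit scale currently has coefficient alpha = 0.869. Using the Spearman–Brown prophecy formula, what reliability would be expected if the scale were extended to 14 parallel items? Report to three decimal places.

predicted reliability = 0.939

Length factor m = 14/6 = 2.3333
α' = m·α / (1 + (m−1)·α)
   = 14/6 × 0.869 / (1 + (14/6 − 1) × 0.869)
   = 2.0277 / 2.1587 = 0.939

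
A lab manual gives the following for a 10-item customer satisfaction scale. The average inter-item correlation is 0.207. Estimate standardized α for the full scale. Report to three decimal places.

standardized α = 0.723

Standardized α = k·r̄ / (1 + (k−1)·r̄) = 10 × 0.207 / (1 + 9 × 0.207)
  = 2.0700 / 2.8630 = 0.723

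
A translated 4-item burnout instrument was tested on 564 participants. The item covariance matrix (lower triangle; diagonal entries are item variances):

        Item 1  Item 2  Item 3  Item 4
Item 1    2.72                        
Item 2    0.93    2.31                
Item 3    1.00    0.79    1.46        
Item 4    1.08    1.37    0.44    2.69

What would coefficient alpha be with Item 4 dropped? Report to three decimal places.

coefficient alpha = 0.684

Remaining items: Item 1, Item 2, Item 3 (k = 3).
sum of item variances = 2.72 + 2.31 + 1.46 = 6.49
σ²_total = 6.49 + 2 × 2.72 = 11.93
α (item deleted) = (3/2)·(1 − 6.49/11.93) = 0.684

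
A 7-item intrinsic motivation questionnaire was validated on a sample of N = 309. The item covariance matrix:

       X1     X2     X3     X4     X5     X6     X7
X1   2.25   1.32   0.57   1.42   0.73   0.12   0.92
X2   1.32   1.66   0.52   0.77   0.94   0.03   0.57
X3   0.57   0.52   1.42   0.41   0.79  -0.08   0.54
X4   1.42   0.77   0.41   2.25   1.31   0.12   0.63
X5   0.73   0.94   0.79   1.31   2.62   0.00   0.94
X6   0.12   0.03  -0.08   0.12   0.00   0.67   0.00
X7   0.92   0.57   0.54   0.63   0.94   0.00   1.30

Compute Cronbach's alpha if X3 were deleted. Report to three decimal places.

Remaining items: X1, X2, X4, X5, X6, X7 (k = 6).
sum of item variances = 2.25 + 1.66 + 2.25 + 2.62 + 0.67 + 1.30 = 10.75
Var(T) = 10.75 + 2 × 9.82 = 30.39
α (item deleted) = (6/5)·(1 − 10.75/30.39) = 0.776

α = 0.776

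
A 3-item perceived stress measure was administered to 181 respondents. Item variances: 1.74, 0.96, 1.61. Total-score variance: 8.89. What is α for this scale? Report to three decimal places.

sum of item variances = 1.74 + 0.96 + 1.61 = 4.31
α = (k/(k−1))·(1 − sum of item variances/σ²_T) = (3/2)·(1 − 4.31/8.89) = 0.773

α = 0.773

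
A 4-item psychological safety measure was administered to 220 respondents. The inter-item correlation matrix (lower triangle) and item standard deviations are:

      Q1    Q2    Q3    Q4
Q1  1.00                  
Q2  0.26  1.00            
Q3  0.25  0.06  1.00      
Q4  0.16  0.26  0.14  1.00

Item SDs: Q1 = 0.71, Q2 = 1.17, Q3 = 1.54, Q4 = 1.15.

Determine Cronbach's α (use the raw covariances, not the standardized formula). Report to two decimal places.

α = 0.43

Σσ²ᵢ = 0.71² + 1.17² + 1.54² + 1.15² = 5.5671
Covariances σ_ij = r_ij · s_i · s_j:
  σ(Q1,Q2) = 0.26 × 0.71 × 1.17 = 0.2160
  σ(Q1,Q3) = 0.25 × 0.71 × 1.54 = 0.2733
  σ(Q1,Q4) = 0.16 × 0.71 × 1.15 = 0.1306
  σ(Q2,Q3) = 0.06 × 1.17 × 1.54 = 0.1081
  σ(Q2,Q4) = 0.26 × 1.17 × 1.15 = 0.3498
  σ(Q3,Q4) = 0.14 × 1.54 × 1.15 = 0.2479
σ²_T = Σσ²ᵢ + 2·Σσ_ij = 5.5671 + 2 × 1.3257 = 8.2185
α = (4/3)·(1 − 5.5671/8.2185) = 0.43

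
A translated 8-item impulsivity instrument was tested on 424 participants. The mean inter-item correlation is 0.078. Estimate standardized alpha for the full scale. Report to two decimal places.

standardized alpha = 0.40

Standardized α = k·r̄ / (1 + (k−1)·r̄) = 8 × 0.078 / (1 + 7 × 0.078)
  = 0.6240 / 1.5460 = 0.40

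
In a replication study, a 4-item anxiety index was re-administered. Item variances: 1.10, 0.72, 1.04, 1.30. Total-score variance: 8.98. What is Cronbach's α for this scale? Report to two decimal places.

Σσᵢ² = 1.10 + 0.72 + 1.04 + 1.30 = 4.16
α = (k/(k−1))·(1 − Σσᵢ²/σ²_total) = (4/3)·(1 − 4.16/8.98) = 0.72

α = 0.72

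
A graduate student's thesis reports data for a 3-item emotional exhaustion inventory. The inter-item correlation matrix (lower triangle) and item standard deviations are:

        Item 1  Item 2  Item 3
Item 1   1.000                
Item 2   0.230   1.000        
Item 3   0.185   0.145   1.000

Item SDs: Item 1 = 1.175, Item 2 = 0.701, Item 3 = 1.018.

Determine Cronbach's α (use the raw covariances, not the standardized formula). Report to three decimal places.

Σσ²ᵢ = 1.175² + 0.701² + 1.018² = 2.9083
Covariances σ_ij = r_ij · s_i · s_j:
  σ(Item 1,Item 2) = 0.230 × 1.175 × 0.701 = 0.1894
  σ(Item 1,Item 3) = 0.185 × 1.175 × 1.018 = 0.2213
  σ(Item 2,Item 3) = 0.145 × 0.701 × 1.018 = 0.1035
σ²_T = Σσ²ᵢ + 2·Σσ_ij = 2.9083 + 2 × 0.5142 = 3.9367
α = (3/2)·(1 − 2.9083/3.9367) = 0.392

Cronbach's α = 0.392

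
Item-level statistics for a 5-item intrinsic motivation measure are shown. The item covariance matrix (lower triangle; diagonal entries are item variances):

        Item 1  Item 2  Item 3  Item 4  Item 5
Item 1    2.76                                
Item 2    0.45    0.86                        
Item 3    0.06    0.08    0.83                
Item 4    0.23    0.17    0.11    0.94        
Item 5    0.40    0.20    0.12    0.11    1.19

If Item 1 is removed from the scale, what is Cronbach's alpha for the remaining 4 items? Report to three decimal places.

α = 0.390

Remaining items: Item 2, Item 3, Item 4, Item 5 (k = 4).
ΣVar(i) = 0.86 + 0.83 + 0.94 + 1.19 = 3.82
σ²_T = 3.82 + 2 × 0.79 = 5.40
α (item deleted) = (4/3)·(1 − 3.82/5.40) = 0.390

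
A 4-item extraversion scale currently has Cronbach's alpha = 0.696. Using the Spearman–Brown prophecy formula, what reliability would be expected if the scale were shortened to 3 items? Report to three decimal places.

Length factor m = 3/4 = 0.7500
α' = m·α / (1 − (1−m)·α)
   = 3/4 × 0.696 / (1 − (1 − 3/4) × 0.696)
   = 0.5220 / 0.8260 = 0.632

predicted reliability = 0.632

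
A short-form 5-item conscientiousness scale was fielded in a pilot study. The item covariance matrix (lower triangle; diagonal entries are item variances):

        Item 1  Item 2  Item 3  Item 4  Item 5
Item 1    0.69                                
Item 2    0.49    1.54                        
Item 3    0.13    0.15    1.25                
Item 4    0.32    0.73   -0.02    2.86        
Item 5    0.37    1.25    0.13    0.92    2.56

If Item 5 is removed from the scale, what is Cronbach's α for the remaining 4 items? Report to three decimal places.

Remaining items: Item 1, Item 2, Item 3, Item 4 (k = 4).
ΣVar(i) = 0.69 + 1.54 + 1.25 + 2.86 = 6.34
total variance = 6.34 + 2 × 1.80 = 9.94
α (item deleted) = (4/3)·(1 − 6.34/9.94) = 0.483

Cronbach's α = 0.483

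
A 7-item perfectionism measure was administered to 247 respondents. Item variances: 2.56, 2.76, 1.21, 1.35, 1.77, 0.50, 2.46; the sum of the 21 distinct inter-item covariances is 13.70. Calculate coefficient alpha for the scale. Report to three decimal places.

ΣVar(i) = 2.56 + 2.76 + 1.21 + 1.35 + 1.77 + 0.50 + 2.46 = 12.61
Sum of distinct covariances = 13.70
Var(T) = ΣVar(i) + 2·Σcov = 12.61 + 2 × 13.70 = 40.01
α = (7/6)·(1 − 12.61/40.01) = 0.799

α = 0.799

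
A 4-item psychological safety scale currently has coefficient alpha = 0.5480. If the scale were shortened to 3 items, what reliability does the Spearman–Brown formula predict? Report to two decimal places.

predicted reliability = 0.48

Length factor m = 3/4 = 0.7500
α' = m·α / (1 − (1−m)·α)
   = 3/4 × 0.5480 / (1 − (1 − 3/4) × 0.5480)
   = 0.4110 / 0.8630 = 0.48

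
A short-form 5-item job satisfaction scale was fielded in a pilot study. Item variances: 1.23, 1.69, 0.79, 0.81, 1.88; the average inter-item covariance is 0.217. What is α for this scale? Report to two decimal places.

Σσ²ᵢ = 1.23 + 1.69 + 0.79 + 0.81 + 1.88 = 6.40
Sum of the 10 distinct covariances = 10 × 0.217 = 2.170
σ²_T = Σσ²ᵢ + 2·Σcov = 6.40 + 2 × 2.170 = 10.740
α = (5/4)·(1 − 6.40/10.740) = 0.51

α = 0.51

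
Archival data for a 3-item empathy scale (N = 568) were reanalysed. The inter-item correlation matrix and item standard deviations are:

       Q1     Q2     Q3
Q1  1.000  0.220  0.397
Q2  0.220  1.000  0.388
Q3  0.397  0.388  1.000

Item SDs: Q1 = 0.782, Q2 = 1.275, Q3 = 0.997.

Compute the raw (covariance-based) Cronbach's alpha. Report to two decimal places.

Σσ²ᵢ = 0.782² + 1.275² + 0.997² = 3.2312
Covariances σ_ij = r_ij · s_i · s_j:
  σ(Q1,Q2) = 0.220 × 0.782 × 1.275 = 0.2194
  σ(Q1,Q3) = 0.397 × 0.782 × 0.997 = 0.3095
  σ(Q2,Q3) = 0.388 × 1.275 × 0.997 = 0.4932
σ²_T = Σσ²ᵢ + 2·Σσ_ij = 3.2312 + 2 × 1.0221 = 5.2754
α = (3/2)·(1 − 3.2312/5.2754) = 0.58

α = 0.58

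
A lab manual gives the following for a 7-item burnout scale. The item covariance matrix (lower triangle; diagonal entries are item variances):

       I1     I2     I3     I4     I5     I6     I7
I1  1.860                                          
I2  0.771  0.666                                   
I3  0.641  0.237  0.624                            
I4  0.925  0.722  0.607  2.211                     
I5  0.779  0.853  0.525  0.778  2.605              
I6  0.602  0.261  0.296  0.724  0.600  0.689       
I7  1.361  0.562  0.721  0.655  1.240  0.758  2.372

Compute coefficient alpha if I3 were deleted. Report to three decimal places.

α = 0.828

Remaining items: I1, I2, I4, I5, I6, I7 (k = 6).
Σσᵢ² = 1.860 + 0.666 + 2.211 + 2.605 + 0.689 + 2.372 = 10.403
σ²_T = 10.403 + 2 × 11.591 = 33.585
α (item deleted) = (6/5)·(1 − 10.403/33.585) = 0.828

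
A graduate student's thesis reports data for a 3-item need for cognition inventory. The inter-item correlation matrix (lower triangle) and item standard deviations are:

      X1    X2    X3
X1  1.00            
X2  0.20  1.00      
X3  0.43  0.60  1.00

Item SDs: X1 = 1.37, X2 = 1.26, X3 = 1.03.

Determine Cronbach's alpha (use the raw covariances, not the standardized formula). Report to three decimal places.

Σσ²ᵢ = 1.37² + 1.26² + 1.03² = 4.5254
Covariances σ_ij = r_ij · s_i · s_j:
  σ(X1,X2) = 0.20 × 1.37 × 1.26 = 0.3452
  σ(X1,X3) = 0.43 × 1.37 × 1.03 = 0.6068
  σ(X2,X3) = 0.60 × 1.26 × 1.03 = 0.7787
σ²_T = Σσ²ᵢ + 2·Σσ_ij = 4.5254 + 2 × 1.7307 = 7.9868
α = (3/2)·(1 − 4.5254/7.9868) = 0.650

α = 0.650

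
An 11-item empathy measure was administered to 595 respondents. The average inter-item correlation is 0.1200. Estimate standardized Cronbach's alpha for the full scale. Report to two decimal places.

α = 0.60

Standardized α = k·r̄ / (1 + (k−1)·r̄) = 11 × 0.1200 / (1 + 10 × 0.1200)
  = 1.3200 / 2.2000 = 0.60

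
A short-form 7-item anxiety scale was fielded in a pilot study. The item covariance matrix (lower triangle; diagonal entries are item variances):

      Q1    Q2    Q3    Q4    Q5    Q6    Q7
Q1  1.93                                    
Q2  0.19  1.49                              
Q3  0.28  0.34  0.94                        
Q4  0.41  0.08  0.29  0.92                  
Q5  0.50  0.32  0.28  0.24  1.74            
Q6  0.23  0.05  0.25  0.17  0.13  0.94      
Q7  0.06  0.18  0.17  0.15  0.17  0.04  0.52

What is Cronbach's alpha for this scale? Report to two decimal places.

sum of item variances = 1.93 + 1.49 + 0.94 + 0.92 + 1.74 + 0.94 + 0.52 = 8.48
Sum of off-diagonal covariances = 4.53
total variance = 8.48 + 2 × 4.53 = 17.54
α = (k/(k−1))·(1 − sum of item variances/total variance) = (7/6)·(1 − 8.48/17.54) = 0.60

α = 0.60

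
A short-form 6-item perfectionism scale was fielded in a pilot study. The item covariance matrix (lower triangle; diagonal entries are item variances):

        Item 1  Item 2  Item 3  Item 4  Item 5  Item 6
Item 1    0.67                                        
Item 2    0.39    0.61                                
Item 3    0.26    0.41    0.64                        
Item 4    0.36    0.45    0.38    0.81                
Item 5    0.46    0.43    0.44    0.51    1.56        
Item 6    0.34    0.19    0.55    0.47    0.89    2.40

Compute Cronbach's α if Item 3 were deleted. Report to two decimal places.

α = 0.75

Remaining items: Item 1, Item 2, Item 4, Item 5, Item 6 (k = 5).
Σσ²ᵢ = 0.67 + 0.61 + 0.81 + 1.56 + 2.40 = 6.05
σ²_T = 6.05 + 2 × 4.49 = 15.03
α (item deleted) = (5/4)·(1 − 6.05/15.03) = 0.75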